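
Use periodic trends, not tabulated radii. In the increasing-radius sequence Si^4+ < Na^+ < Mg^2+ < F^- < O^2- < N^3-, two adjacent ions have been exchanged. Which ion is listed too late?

Mg^2+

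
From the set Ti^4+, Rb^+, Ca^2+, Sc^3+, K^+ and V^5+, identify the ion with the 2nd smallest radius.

First list Z and electron count for each: V^5+ has 18 e⁻ (Z=23), Ti^4+ has 18 e⁻ (Z=22), Sc^3+ has 18 e⁻ (Z=21), Ca^2+ has 18 e⁻ (Z=20), K^+ has 18 e⁻ (Z=19), Rb^+ has 36 e⁻ (Z=37). V^5+ < Ti^4+ (both 18 e⁻, Z=23>22); Ti^4+ < Sc^3+ (both 18 e⁻, Z=22>21); Sc^3+ < Ca^2+ (isoelectronic, higher Z=21 is smaller); Ca^2+ < K^+ (both 18 e⁻, Z=20>19); K^+ < Rb^+ (same group, 1 shell fewer).
Full ascending order: V^5+ < Ti^4+ < Sc^3+ < Ca^2+ < K^+ < Rb^+. Counting from the smallest, position 2 is Ti^4+.

Ti^4+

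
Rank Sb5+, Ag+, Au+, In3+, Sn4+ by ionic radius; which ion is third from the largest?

Tabulating Z and e⁻: Sb5+: 46 e⁻, Z=51, Sn4+: 46 e⁻, Z=50, In3+: 46 e⁻, Z=49, Ag+: 46 e⁻, Z=47, Au+: 78 e⁻, Z=79. Sb5+ < Sn4+ (both 46 e⁻, Z=51>50); Sn4+ < In3+ (isoelectronic, higher Z=50 is smaller); In3+ < Ag+ (both 46 e⁻, Z=49>47); Ag+ < Au+ (same group, period 5 vs 6).
Full ascending order: Sb5+ < Sn4+ < In3+ < Ag+ < Au+. Counting from the largest, position 3 is In3+.

In3+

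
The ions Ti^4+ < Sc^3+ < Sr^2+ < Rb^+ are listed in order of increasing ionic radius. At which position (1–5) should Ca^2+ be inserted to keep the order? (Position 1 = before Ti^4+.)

3

Tabulating Z and e⁻: Ti^4+ (Z=22, 18 e⁻), Sc^3+ (Z=21, 18 e⁻), Ca^2+ (Z=20, 18 e⁻), Sr^2+ (Z=38, 36 e⁻), Rb^+ (Z=37, 36 e⁻). Ti^4+ < Sc^3+ (both 18 e⁻, Z=22>21); Sc^3+ < Ca^2+ (both 18 e⁻, Z=21>20); Ca^2+ < Sr^2+ (same group, period 4 vs 5); Sr^2+ < Rb^+ (isoelectronic, higher Z=38 is smaller).
The complete sequence is Ti^4+ < Sc^3+ < Ca^2+ < Sr^2+ < Rb^+. Ca^2+ sits at position 3.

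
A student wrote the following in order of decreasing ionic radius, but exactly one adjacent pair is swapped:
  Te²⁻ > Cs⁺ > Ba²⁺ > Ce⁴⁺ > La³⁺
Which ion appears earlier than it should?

Ce⁴⁺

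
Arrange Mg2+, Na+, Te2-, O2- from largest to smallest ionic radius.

Work out protons and electrons: Mg2+ has 10 e⁻ (Z=12), Na+ has 10 e⁻ (Z=11), O2- has 10 e⁻ (Z=8), Te2- has 54 e⁻ (Z=52). Mg2+ < Na+ (isoelectronic, higher Z=12 is smaller); Na+ < O2- (isoelectronic, higher Z=11 is smaller); O2- < Te2- (same group, period 2 vs 5).

Te2- > O2- > Na+ > Mg2+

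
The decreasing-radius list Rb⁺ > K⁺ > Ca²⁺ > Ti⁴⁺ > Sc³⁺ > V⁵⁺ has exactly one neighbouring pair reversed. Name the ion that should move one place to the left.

Compare adjacent ions: Ti⁴⁺ and Sc³⁺ share 18 electrons; the higher nuclear charge on Ti (Z=22) contracts it more, so Ti⁴⁺ < Sc³⁺ — yet in this decreasing list Ti⁴⁺ sits before Sc³⁺. Nothing else is reversed, so Sc³⁺ should move one place to the left.

Sc³⁺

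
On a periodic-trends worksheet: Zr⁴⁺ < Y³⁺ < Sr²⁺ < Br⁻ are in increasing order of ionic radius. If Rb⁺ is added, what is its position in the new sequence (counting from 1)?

4

These species are isoelectronic with 36 electrons. The only difference is the number of protons: Zr⁴⁺ (Z=40), Y³⁺ (Z=39), Sr²⁺ (Z=38), Rb⁺ (Z=37), Br⁻ (Z=35). The strongest nuclear pull (Zr⁴⁺) gives the smallest ion.
Merged order: Zr⁴⁺ < Y³⁺ < Sr²⁺ < Rb⁺ < Br⁻ — Rb⁺ is number 4.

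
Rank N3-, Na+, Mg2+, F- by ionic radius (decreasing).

N3- > F- > Na+ > Mg2+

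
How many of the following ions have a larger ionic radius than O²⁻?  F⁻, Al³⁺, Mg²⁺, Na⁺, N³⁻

1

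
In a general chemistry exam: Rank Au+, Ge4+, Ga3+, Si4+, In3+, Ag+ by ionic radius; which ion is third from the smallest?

First list Z and electron count for each: Si4+: 10 e⁻, Z=14, Ge4+: 28 e⁻, Z=32, Ga3+: 28 e⁻, Z=31, In3+: 46 e⁻, Z=49, Ag+: 46 e⁻, Z=47, Au+: 78 e⁻, Z=79. Si4+ < Ge4+ (same group, period 3 vs 4); Ge4+ < Ga3+ (isoelectronic, higher Z=32 is smaller); Ga3+ < In3+ (same group, 1 shell fewer); In3+ < Ag+ (isoelectronic, higher Z=49 is smaller); Ag+ < Au+ (same group, 1 shell fewer).
Full ascending order: Si4+ < Ge4+ < Ga3+ < In3+ < Ag+ < Au+. Counting from the smallest, position 3 is Ga3+.

Ga3+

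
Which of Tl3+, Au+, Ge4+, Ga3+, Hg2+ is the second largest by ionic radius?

Work out protons and electrons: Ge4+ (Z=32, 28 e⁻), Ga3+ (Z=31, 28 e⁻), Tl3+ (Z=81, 78 e⁻), Hg2+ (Z=80, 78 e⁻), Au+ (Z=79, 78 e⁻). Ge4+ < Ga3+ (both 28 e⁻, Z=32>31); Ga3+ < Tl3+ (same group, period 4 vs 6); Tl3+ < Hg2+ (isoelectronic, higher Z=81 is smaller); Hg2+ < Au+ (both 78 e⁻, Z=80>79).
That gives Ge4+ < Ga3+ < Tl3+ < Hg2+ < Au+. From the largest end, number 2 is Hg2+.

Hg2+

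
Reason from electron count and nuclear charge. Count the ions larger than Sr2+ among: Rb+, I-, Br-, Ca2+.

3

Tabulating Z and e⁻: Ca2+ (Z=20, 18 e⁻), Sr2+ (Z=38, 36 e⁻), Rb+ (Z=37, 36 e⁻), Br- (Z=35, 36 e⁻), I- (Z=53, 54 e⁻). Ca2+ < Sr2+ (same group, period 4 vs 5); Sr2+ < Rb+ (isoelectronic, higher Z=38 is smaller); Rb+ < Br- (isoelectronic, higher Z=37 is smaller); Br- < I- (same group, 1 shell fewer).
Relative to Sr2+, the ions that are larger are Rb+, Br-, I-. That's 3.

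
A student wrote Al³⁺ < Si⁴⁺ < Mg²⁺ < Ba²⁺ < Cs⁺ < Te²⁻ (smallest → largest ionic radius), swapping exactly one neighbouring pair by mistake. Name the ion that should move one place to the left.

Si⁴⁺

Scanning neighbour by neighbour, only Al³⁺/Si⁴⁺ violates a trend: both have 10 electrons but Z(Si)=14 > Z(Al)=13, so Si⁴⁺ should be the smaller of the two. That makes Si⁴⁺ the one sitting a position late relative to where it belongs.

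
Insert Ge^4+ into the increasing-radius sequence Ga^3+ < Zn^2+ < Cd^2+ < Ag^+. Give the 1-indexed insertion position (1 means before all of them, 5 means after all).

1

First list Z and electron count for each: Ge^4+ (Z=32, 28 e⁻), Ga^3+ (Z=31, 28 e⁻), Zn^2+ (Z=30, 28 e⁻), Cd^2+ (Z=48, 46 e⁻), Ag^+ (Z=47, 46 e⁻). Ge^4+ < Ga^3+ (both 28 e⁻, Z=32>31); Ga^3+ < Zn^2+ (both 28 e⁻, Z=31>30); Zn^2+ < Cd^2+ (same group, period 4 vs 5); Cd^2+ < Ag^+ (isoelectronic, higher Z=48 is smaller).
With Ge^4+ included the full order is Ge^4+ < Ga^3+ < Zn^2+ < Cd^2+ < Ag^+, so it takes position 1.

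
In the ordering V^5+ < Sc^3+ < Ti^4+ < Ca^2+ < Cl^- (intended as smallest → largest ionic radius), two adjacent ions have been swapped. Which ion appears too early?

Compare adjacent ions: Ti^4+ and Sc^3+ share 18 electrons; the higher nuclear charge on Ti (Z=22) contracts it more, so Ti^4+ < Sc^3+ — yet in this increasing list Sc^3+ sits before Ti^4+. Nothing else is reversed, so Sc^3+ should move one place to the right.

Sc^3+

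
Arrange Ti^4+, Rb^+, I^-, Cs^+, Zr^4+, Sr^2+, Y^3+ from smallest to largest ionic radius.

Ti^4+ < Zr^4+ < Y^3+ < Sr^2+ < Rb^+ < Cs^+ < I^-

First list Z and electron count for each: Ti^4+ has 18 e⁻ (Z=22), Zr^4+ has 36 e⁻ (Z=40), Y^3+ has 36 e⁻ (Z=39), Sr^2+ has 36 e⁻ (Z=38), Rb^+ has 36 e⁻ (Z=37), Cs^+ has 54 e⁻ (Z=55), I^- has 54 e⁻ (Z=53). Ti^4+ < Zr^4+ (same group, 1 shell fewer); Zr^4+ < Y^3+ (isoelectronic, higher Z=40 is smaller); Y^3+ < Sr^2+ (both 36 e⁻, Z=39>38); Sr^2+ < Rb^+ (isoelectronic, higher Z=38 is smaller); Rb^+ < Cs^+ (same group, 1 shell fewer); Cs^+ < I^- (isoelectronic, higher Z=55 is smaller).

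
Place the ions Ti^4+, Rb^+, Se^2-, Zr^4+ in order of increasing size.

First list Z and electron count for each: Ti^4+ (Z=22, 18 e⁻), Zr^4+ (Z=40, 36 e⁻), Rb^+ (Z=37, 36 e⁻), Se^2- (Z=34, 36 e⁻). Ti^4+ < Zr^4+ (same group, period 4 vs 5); Zr^4+ < Rb^+ (isoelectronic, higher Z=40 is smaller); Rb^+ < Se^2- (both 36 e⁻, Z=37>34).

Ti^4+ < Zr^4+ < Rb^+ < Se^2-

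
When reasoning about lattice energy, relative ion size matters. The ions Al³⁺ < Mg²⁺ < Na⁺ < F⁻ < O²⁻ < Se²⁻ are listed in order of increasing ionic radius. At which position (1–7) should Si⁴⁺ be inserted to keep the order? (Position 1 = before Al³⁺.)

Electron counts and nuclear charges: Si⁴⁺ (Z=14, 10 e⁻), Al³⁺ (Z=13, 10 e⁻), Mg²⁺ (Z=12, 10 e⁻), Na⁺ (Z=11, 10 e⁻), F⁻ (Z=9, 10 e⁻), O²⁻ (Z=8, 10 e⁻), Se²⁻ (Z=34, 36 e⁻). Si⁴⁺ < Al³⁺ (isoelectronic, higher Z=14 is smaller); Al³⁺ < Mg²⁺ (both 10 e⁻, Z=13>12); Mg²⁺ < Na⁺ (both 10 e⁻, Z=12>11); Na⁺ < F⁻ (both 10 e⁻, Z=11>9); F⁻ < O²⁻ (isoelectronic, higher Z=9 is smaller); O²⁻ < Se²⁻ (same group, period 2 vs 4).
Putting Si⁴⁺ in gives Si⁴⁺ < Al³⁺ < Mg²⁺ < Na⁺ < F⁻ < O²⁻ < Se²⁻; it lands at slot 1.

1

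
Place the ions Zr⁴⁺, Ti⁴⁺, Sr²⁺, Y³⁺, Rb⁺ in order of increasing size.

Ti⁴⁺ < Zr⁴⁺ < Y³⁺ < Sr²⁺ < Rb⁺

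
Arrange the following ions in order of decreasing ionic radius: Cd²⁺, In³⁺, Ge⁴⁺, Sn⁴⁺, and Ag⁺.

First list Z and electron count for each: Ge⁴⁺: 28 e⁻, Z=32, Sn⁴⁺: 46 e⁻, Z=50, In³⁺: 46 e⁻, Z=49, Cd²⁺: 46 e⁻, Z=48, Ag⁺: 46 e⁻, Z=47. Ge⁴⁺ < Sn⁴⁺ (same group, period 4 vs 5); Sn⁴⁺ < In³⁺ (isoelectronic, higher Z=50 is smaller); In³⁺ < Cd²⁺ (both 46 e⁻, Z=49>48); Cd²⁺ < Ag⁺ (isoelectronic, higher Z=48 is smaller).

Ag⁺ > Cd²⁺ > In³⁺ > Sn⁴⁺ > Ge⁴⁺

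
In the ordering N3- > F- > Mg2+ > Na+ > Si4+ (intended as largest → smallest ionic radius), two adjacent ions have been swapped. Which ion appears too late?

Na+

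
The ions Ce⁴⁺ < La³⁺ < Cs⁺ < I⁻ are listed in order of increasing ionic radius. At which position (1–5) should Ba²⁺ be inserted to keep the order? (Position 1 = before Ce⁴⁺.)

3

Isoelectronic series (54 e⁻ each). Size is set by nuclear charge: more protons means a smaller ion. Ce⁴⁺ (Z=58), La³⁺ (Z=57), Ba²⁺ (Z=56), Cs⁺ (Z=55), I⁻ (Z=53).
With Ba²⁺ included the full order is Ce⁴⁺ < La³⁺ < Ba²⁺ < Cs⁺ < I⁻, so it takes position 3.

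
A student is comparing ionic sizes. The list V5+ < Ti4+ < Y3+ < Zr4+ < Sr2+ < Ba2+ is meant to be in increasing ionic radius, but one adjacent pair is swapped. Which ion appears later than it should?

Zr4+

Check each adjacent pair. Y3+ and Zr4+ are reversed: both have 36 electrons but Z(Zr)=40 > Z(Y)=39, so Zr4+ should be the smaller of the two. No other neighbouring pair contradicts the periodic trends, so Zr4+ is the ion listed too late.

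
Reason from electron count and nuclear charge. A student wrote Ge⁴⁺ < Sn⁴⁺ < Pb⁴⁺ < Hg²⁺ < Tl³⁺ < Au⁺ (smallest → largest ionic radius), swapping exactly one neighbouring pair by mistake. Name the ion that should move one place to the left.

Tl³⁺

The pair Hg²⁺, Tl³⁺ is the wrong way round — Tl³⁺ and Hg²⁺ share 78 electrons; the higher nuclear charge on Tl (Z=81) contracts it more, so Tl³⁺ < Hg²⁺. All other adjacent pairs agree with periodic trends, so Tl³⁺ is the misplaced ion.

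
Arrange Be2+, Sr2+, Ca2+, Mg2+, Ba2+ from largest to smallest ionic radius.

Ba2+ > Sr2+ > Ca2+ > Mg2+ > Be2+

Same group, same charge. Going down the group adds an extra shell of electrons, so the ion gets larger: Be2+ is highest in the group and smallest.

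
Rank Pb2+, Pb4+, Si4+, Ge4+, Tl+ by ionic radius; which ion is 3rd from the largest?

Pb4+

First list Z and electron count for each: Si4+: 10 e⁻, Z=14, Ge4+: 28 e⁻, Z=32, Pb4+: 78 e⁻, Z=82, Pb2+: 80 e⁻, Z=82, Tl+: 80 e⁻, Z=81. Si4+ < Ge4+ (same group, 1 shell fewer); Ge4+ < Pb4+ (same group, 2 shells fewer); Pb4+ < Pb2+ (same element, +4 vs +2); Pb2+ < Tl+ (isoelectronic, higher Z=82 is smaller).
Ordering: Si4+ < Ge4+ < Pb4+ < Pb2+ < Tl+. The 3rd largest is Pb4+.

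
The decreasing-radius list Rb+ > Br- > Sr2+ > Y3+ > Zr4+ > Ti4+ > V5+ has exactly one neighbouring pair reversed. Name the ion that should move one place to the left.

Check each adjacent pair. Rb+ and Br- are reversed: they are isoelectronic (36 e⁻) and Rb has more protons than Br (37 vs 35), making Rb+ smaller. No other neighbouring pair contradicts the periodic trends, so Br- is the ion listed too late.

Br-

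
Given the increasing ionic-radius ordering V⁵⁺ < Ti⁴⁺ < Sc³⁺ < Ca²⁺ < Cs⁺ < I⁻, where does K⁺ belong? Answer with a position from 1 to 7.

5

Work out protons and electrons: V⁵⁺ has 18 e⁻ (Z=23), Ti⁴⁺ has 18 e⁻ (Z=22), Sc³⁺ has 18 e⁻ (Z=21), Ca²⁺ has 18 e⁻ (Z=20), K⁺ has 18 e⁻ (Z=19), Cs⁺ has 54 e⁻ (Z=55), I⁻ has 54 e⁻ (Z=53). V⁵⁺ < Ti⁴⁺ (isoelectronic, higher Z=23 is smaller); Ti⁴⁺ < Sc³⁺ (isoelectronic, higher Z=22 is smaller); Sc³⁺ < Ca²⁺ (both 18 e⁻, Z=21>20); Ca²⁺ < K⁺ (isoelectronic, higher Z=20 is smaller); K⁺ < Cs⁺ (same group, 2 shells fewer); Cs⁺ < I⁻ (both 54 e⁻, Z=55>53).
Merged order: V⁵⁺ < Ti⁴⁺ < Sc³⁺ < Ca²⁺ < K⁺ < Cs⁺ < I⁻ — K⁺ is number 5.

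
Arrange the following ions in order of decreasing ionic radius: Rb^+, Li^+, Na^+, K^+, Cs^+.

Same group, same charge. Going down the group adds an extra shell of electrons, so the ion gets larger: Li^+ is highest in the group and smallest.

Cs^+ > Rb^+ > K^+ > Na^+ > Li^+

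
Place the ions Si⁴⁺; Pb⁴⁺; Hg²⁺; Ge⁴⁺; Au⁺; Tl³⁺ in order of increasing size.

Tabulating Z and e⁻: Si⁴⁺ (Z=14, 10 e⁻), Ge⁴⁺ (Z=32, 28 e⁻), Pb⁴⁺ (Z=82, 78 e⁻), Tl³⁺ (Z=81, 78 e⁻), Hg²⁺ (Z=80, 78 e⁻), Au⁺ (Z=79, 78 e⁻). Si⁴⁺ < Ge⁴⁺ (same group, 1 shell fewer); Ge⁴⁺ < Pb⁴⁺ (same group, period 4 vs 6); Pb⁴⁺ < Tl³⁺ (isoelectronic, higher Z=82 is smaller); Tl³⁺ < Hg²⁺ (isoelectronic, higher Z=81 is smaller); Hg²⁺ < Au⁺ (isoelectronic, higher Z=80 is smaller).

Si⁴⁺ < Ge⁴⁺ < Pb⁴⁺ < Tl³⁺ < Hg²⁺ < Au⁺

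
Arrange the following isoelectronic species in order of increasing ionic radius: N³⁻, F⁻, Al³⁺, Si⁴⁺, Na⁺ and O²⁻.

These species are isoelectronic with 10 electrons. The only difference is the number of protons: Si⁴⁺ (Z=14), Al³⁺ (Z=13), Na⁺ (Z=11), F⁻ (Z=9), O²⁻ (Z=8), N³⁻ (Z=7). The strongest nuclear pull (Si⁴⁺) gives the smallest ion.

Si⁴⁺ < Al³⁺ < Na⁺ < F⁻ < O²⁻ < N³⁻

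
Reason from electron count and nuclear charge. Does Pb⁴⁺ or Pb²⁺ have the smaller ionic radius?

Pb⁴⁺

For a single element, ionic radius drops as positive charge rises — Pb⁴⁺ < Pb²⁺.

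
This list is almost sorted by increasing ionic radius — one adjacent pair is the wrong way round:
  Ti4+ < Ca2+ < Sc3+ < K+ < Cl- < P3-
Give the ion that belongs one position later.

Ca2+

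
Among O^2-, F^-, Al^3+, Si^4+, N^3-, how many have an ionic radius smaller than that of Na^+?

2

Isoelectronic series (10 e⁻ each). Size is set by nuclear charge: more protons means a smaller ion. Si^4+ (Z=14), Al^3+ (Z=13), Na^+ (Z=11), F^- (Z=9), O^2- (Z=8), N^3- (Z=7).
Ordering all of them (including Na^+) by radius gives Si^4+ < Al^3+ < Na^+ < F^- < O^2- < N^3-. Count: 2.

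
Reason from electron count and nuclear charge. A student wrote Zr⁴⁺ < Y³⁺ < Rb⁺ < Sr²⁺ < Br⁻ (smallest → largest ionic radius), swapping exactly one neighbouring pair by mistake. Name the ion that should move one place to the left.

Sr²⁺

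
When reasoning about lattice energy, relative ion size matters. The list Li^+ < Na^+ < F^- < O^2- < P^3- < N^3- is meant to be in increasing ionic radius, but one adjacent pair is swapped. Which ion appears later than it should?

Check each adjacent pair. P^3- and N^3- are reversed: same group and charge — period 2 sits above period 3, so N^3- is smaller. No other neighbouring pair contradicts the periodic trends, so N^3- is the ion listed too late.

N^3-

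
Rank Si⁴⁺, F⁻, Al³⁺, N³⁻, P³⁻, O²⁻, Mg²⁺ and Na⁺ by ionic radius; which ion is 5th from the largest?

Work out protons and electrons: Si⁴⁺: 10 e⁻, Z=14, Al³⁺: 10 e⁻, Z=13, Mg²⁺: 10 e⁻, Z=12, Na⁺: 10 e⁻, Z=11, F⁻: 10 e⁻, Z=9, O²⁻: 10 e⁻, Z=8, N³⁻: 10 e⁻, Z=7, P³⁻: 18 e⁻, Z=15. Si⁴⁺ < Al³⁺ (isoelectronic, higher Z=14 is smaller); Al³⁺ < Mg²⁺ (both 10 e⁻, Z=13>12); Mg²⁺ < Na⁺ (both 10 e⁻, Z=12>11); Na⁺ < F⁻ (both 10 e⁻, Z=11>9); F⁻ < O²⁻ (isoelectronic, higher Z=9 is smaller); O²⁻ < N³⁻ (isoelectronic, higher Z=8 is smaller); N³⁻ < P³⁻ (same group, 1 shell fewer).
That gives Si⁴⁺ < Al³⁺ < Mg²⁺ < Na⁺ < F⁻ < O²⁻ < N³⁻ < P³⁻. From the largest end, number 5 is Na⁺.

Na⁺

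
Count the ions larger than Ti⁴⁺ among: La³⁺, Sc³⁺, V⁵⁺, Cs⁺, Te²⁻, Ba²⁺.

5

Work out protons and electrons: V⁵⁺: 18 e⁻, Z=23, Ti⁴⁺: 18 e⁻, Z=22, Sc³⁺: 18 e⁻, Z=21, La³⁺: 54 e⁻, Z=57, Ba²⁺: 54 e⁻, Z=56, Cs⁺: 54 e⁻, Z=55, Te²⁻: 54 e⁻, Z=52. V⁵⁺ < Ti⁴⁺ (both 18 e⁻, Z=23>22); Ti⁴⁺ < Sc³⁺ (both 18 e⁻, Z=22>21); Sc³⁺ < La³⁺ (same group, 2 shells fewer); La³⁺ < Ba²⁺ (both 54 e⁻, Z=57>56); Ba²⁺ < Cs⁺ (isoelectronic, higher Z=56 is smaller); Cs⁺ < Te²⁻ (both 54 e⁻, Z=55>52).
Overall: V⁵⁺ < Ti⁴⁺ < Sc³⁺ < La³⁺ < Ba²⁺ < Cs⁺ < Te²⁻. Ti⁴⁺ has 1 below it and 5 above. So 5 are larger.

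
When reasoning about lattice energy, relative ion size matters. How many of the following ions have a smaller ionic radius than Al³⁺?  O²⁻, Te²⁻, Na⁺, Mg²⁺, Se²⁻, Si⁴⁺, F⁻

Si⁴⁺: 10 e⁻, Z=14, Al³⁺: 10 e⁻, Z=13, Mg²⁺: 10 e⁻, Z=12, Na⁺: 10 e⁻, Z=11, F⁻: 10 e⁻, Z=9, O²⁻: 10 e⁻, Z=8, Se²⁻: 36 e⁻, Z=34, Te²⁻: 54 e⁻, Z=52. Si⁴⁺ < Al³⁺ (both 10 e⁻, Z=14>13); Al³⁺ < Mg²⁺ (isoelectronic, higher Z=13 is smaller); Mg²⁺ < Na⁺ (isoelectronic, higher Z=12 is smaller); Na⁺ < F⁻ (both 10 e⁻, Z=11>9); F⁻ < O²⁻ (isoelectronic, higher Z=9 is smaller); O²⁻ < Se²⁻ (same group, 2 shells fewer); Se²⁻ < Te²⁻ (same group, period 4 vs 5).
Relative to Al³⁺, the ions that are smaller are Si⁴⁺. Count: 1.

1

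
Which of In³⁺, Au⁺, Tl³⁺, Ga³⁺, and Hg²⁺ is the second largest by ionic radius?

Hg²⁺

Work out protons and electrons: Ga³⁺ has 28 e⁻ (Z=31), In³⁺ has 46 e⁻ (Z=49), Tl³⁺ has 78 e⁻ (Z=81), Hg²⁺ has 78 e⁻ (Z=80), Au⁺ has 78 e⁻ (Z=79). Ga³⁺ < In³⁺ (same group, 1 shell fewer); In³⁺ < Tl³⁺ (same group, period 5 vs 6); Tl³⁺ < Hg²⁺ (both 78 e⁻, Z=81>80); Hg²⁺ < Au⁺ (both 78 e⁻, Z=80>79).
Ordering: Ga³⁺ < In³⁺ < Tl³⁺ < Hg²⁺ < Au⁺. The second largest is Hg²⁺.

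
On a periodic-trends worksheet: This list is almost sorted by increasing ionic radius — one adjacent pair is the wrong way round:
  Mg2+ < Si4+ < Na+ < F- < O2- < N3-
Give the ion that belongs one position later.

Mg2+

Check each adjacent pair. Mg2+ and Si4+ are reversed: Si4+ and Mg2+ share 10 electrons; the higher nuclear charge on Si (Z=14) contracts it more, so Si4+ < Mg2+. No other neighbouring pair contradicts the periodic trends, so Mg2+ is the ion listed too early.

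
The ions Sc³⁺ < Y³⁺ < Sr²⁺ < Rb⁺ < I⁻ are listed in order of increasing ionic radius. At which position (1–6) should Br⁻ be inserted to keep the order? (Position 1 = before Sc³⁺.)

Tabulating Z and e⁻: Sc³⁺ (Z=21, 18 e⁻), Y³⁺ (Z=39, 36 e⁻), Sr²⁺ (Z=38, 36 e⁻), Rb⁺ (Z=37, 36 e⁻), Br⁻ (Z=35, 36 e⁻), I⁻ (Z=53, 54 e⁻). Sc³⁺ < Y³⁺ (same group, period 4 vs 5); Y³⁺ < Sr²⁺ (both 36 e⁻, Z=39>38); Sr²⁺ < Rb⁺ (both 36 e⁻, Z=38>37); Rb⁺ < Br⁻ (both 36 e⁻, Z=37>35); Br⁻ < I⁻ (same group, 1 shell fewer).
With Br⁻ included the full order is Sc³⁺ < Y³⁺ < Sr²⁺ < Rb⁺ < Br⁻ < I⁻, so it takes position 5.

5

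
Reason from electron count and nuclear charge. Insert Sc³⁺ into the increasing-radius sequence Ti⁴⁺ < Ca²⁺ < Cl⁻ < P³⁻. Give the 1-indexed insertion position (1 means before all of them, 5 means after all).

Isoelectronic series (18 e⁻ each). Size is set by nuclear charge: more protons means a smaller ion. Ti⁴⁺ (Z=22), Sc³⁺ (Z=21), Ca²⁺ (Z=20), Cl⁻ (Z=17), P³⁻ (Z=15).
Merged order: Ti⁴⁺ < Sc³⁺ < Ca²⁺ < Cl⁻ < P³⁻ — Sc³⁺ is number 2.

2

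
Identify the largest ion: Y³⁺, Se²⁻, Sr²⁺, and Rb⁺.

Isoelectronic series (36 e⁻ each). Size is set by nuclear charge: more protons means a smaller ion. Y³⁺ (Z=39), Sr²⁺ (Z=38), Rb⁺ (Z=37), Se²⁻ (Z=34).

Se²⁻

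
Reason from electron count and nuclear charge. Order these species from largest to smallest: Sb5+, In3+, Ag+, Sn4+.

Ag+ > In3+ > Sn4+ > Sb5+

These species are isoelectronic with 46 electrons. The only difference is the number of protons: Sb5+ (Z=51), Sn4+ (Z=50), In3+ (Z=49), Ag+ (Z=47). The strongest nuclear pull (Sb5+) gives the smallest ion.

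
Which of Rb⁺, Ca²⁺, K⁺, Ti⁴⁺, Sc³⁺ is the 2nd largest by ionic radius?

First list Z and electron count for each: Ti⁴⁺: 18 e⁻, Z=22, Sc³⁺: 18 e⁻, Z=21, Ca²⁺: 18 e⁻, Z=20, K⁺: 18 e⁻, Z=19, Rb⁺: 36 e⁻, Z=37. Ti⁴⁺ < Sc³⁺ (isoelectronic, higher Z=22 is smaller); Sc³⁺ < Ca²⁺ (isoelectronic, higher Z=21 is smaller); Ca²⁺ < K⁺ (both 18 e⁻, Z=20>19); K⁺ < Rb⁺ (same group, period 4 vs 5).
Full ascending order: Ti⁴⁺ < Sc³⁺ < Ca²⁺ < K⁺ < Rb⁺. Counting from the largest, position 2 is K⁺.

K⁺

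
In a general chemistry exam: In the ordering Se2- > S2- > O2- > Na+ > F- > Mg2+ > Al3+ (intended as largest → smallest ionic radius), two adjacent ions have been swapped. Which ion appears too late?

Compare adjacent ions: they are isoelectronic (10 e⁻) and Na has more protons than F (11 vs 9), making Na+ smaller — yet in this decreasing list Na+ sits before F-. Nothing else is reversed, so F- should move one place to the left.

F-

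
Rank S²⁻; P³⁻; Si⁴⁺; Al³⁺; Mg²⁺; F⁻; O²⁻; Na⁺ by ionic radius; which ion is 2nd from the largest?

Tabulating Z and e⁻: Si⁴⁺ has 10 e⁻ (Z=14), Al³⁺ has 10 e⁻ (Z=13), Mg²⁺ has 10 e⁻ (Z=12), Na⁺ has 10 e⁻ (Z=11), F⁻ has 10 e⁻ (Z=9), O²⁻ has 10 e⁻ (Z=8), S²⁻ has 18 e⁻ (Z=16), P³⁻ has 18 e⁻ (Z=15). Si⁴⁺ < Al³⁺ (both 10 e⁻, Z=14>13); Al³⁺ < Mg²⁺ (isoelectronic, higher Z=13 is smaller); Mg²⁺ < Na⁺ (both 10 e⁻, Z=12>11); Na⁺ < F⁻ (isoelectronic, higher Z=11 is smaller); F⁻ < O²⁻ (both 10 e⁻, Z=9>8); O²⁻ < S²⁻ (same group, period 2 vs 3); S²⁻ < P³⁻ (isoelectronic, higher Z=16 is smaller).
So the order is Si⁴⁺ < Al³⁺ < Mg²⁺ < Na⁺ < F⁻ < O²⁻ < S²⁻ < P³⁻; the 2nd-largest ion is S²⁻.

S²⁻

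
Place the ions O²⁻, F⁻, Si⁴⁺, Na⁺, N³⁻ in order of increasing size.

Si⁴⁺ < Na⁺ < F⁻ < O²⁻ < N³⁻

These species are isoelectronic with 10 electrons. The only difference is the number of protons: Si⁴⁺ (Z=14), Na⁺ (Z=11), F⁻ (Z=9), O²⁻ (Z=8), N³⁻ (Z=7). The strongest nuclear pull (Si⁴⁺) gives the smallest ion.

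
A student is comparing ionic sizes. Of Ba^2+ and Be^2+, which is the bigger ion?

These ions sit in one column with identical charge. Each step down the periodic table adds a principal shell, increasing the radius.

Ba^2+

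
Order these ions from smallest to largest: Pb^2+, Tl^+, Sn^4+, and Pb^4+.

Sn^4+ < Pb^4+ < Pb^2+ < Tl^+

Work out protons and electrons: Sn^4+ (Z=50, 46 e⁻), Pb^4+ (Z=82, 78 e⁻), Pb^2+ (Z=82, 80 e⁻), Tl^+ (Z=81, 80 e⁻). Sn^4+ < Pb^4+ (same group, period 5 vs 6); Pb^4+ < Pb^2+ (higher charge on the same element); Pb^2+ < Tl^+ (both 80 e⁻, Z=82>81).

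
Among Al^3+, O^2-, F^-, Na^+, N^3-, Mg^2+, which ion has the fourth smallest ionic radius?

F^-

All of these have 10 electrons (isoelectronic). With the same electron cloud, the ion with the most protons pulls it in tightest. Nuclear charges: Al^3+ (Z=13), Mg^2+ (Z=12), Na^+ (Z=11), F^- (Z=9), O^2- (Z=8), N^3- (Z=7). Highest Z is smallest.
That gives Al^3+ < Mg^2+ < Na^+ < F^- < O^2- < N^3-. From the smallest end, number 4 is F^-.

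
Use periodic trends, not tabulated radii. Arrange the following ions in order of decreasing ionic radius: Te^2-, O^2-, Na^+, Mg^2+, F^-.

Te^2- > O^2- > F^- > Na^+ > Mg^2+

Electron counts and nuclear charges: Mg^2+ (Z=12, 10 e⁻), Na^+ (Z=11, 10 e⁻), F^- (Z=9, 10 e⁻), O^2- (Z=8, 10 e⁻), Te^2- (Z=52, 54 e⁻). Mg^2+ < Na^+ (both 10 e⁻, Z=12>11); Na^+ < F^- (isoelectronic, higher Z=11 is smaller); F^- < O^2- (isoelectronic, higher Z=9 is smaller); O^2- < Te^2- (same group, period 2 vs 5).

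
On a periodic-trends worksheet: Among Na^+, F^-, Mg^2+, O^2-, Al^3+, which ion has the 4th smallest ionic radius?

F^-

These species are isoelectronic with 10 electrons. The only difference is the number of protons: Al^3+ (Z=13), Mg^2+ (Z=12), Na^+ (Z=11), F^- (Z=9), O^2- (Z=8). The strongest nuclear pull (Al^3+) gives the smallest ion.
Full ascending order: Al^3+ < Mg^2+ < Na^+ < F^- < O^2-. Counting from the smallest, position 4 is F^-.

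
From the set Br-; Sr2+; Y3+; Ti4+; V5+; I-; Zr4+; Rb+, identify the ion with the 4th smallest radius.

Y3+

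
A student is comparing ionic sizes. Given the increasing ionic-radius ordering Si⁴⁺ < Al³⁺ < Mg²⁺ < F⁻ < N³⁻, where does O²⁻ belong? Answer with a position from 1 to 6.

All of these have 10 electrons (isoelectronic). With the same electron cloud, the ion with the most protons pulls it in tightest. Nuclear charges: Si⁴⁺ (Z=14), Al³⁺ (Z=13), Mg²⁺ (Z=12), F⁻ (Z=9), O²⁻ (Z=8), N³⁻ (Z=7). Highest Z is smallest.
The complete sequence is Si⁴⁺ < Al³⁺ < Mg²⁺ < F⁻ < O²⁻ < N³⁻. O²⁻ sits at position 5.

5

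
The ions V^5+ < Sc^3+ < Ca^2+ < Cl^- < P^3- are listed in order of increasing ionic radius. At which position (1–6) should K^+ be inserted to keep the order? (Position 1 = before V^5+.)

All of these have 18 electrons (isoelectronic). With the same electron cloud, the ion with the most protons pulls it in tightest. Nuclear charges: V^5+ (Z=23), Sc^3+ (Z=21), Ca^2+ (Z=20), K^+ (Z=19), Cl^- (Z=17), P^3- (Z=15). Highest Z is smallest.
Putting K^+ in gives V^5+ < Sc^3+ < Ca^2+ < K^+ < Cl^- < P^3-; it lands at slot 4.

4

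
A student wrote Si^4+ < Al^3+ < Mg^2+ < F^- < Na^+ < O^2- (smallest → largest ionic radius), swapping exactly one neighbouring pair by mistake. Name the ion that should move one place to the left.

Na^+

Compare adjacent ions: they are isoelectronic (10 e⁻) and Na has more protons than F (11 vs 9), making Na^+ smaller — yet in this increasing list F^- sits before Na^+. Nothing else is reversed, so Na^+ should move one place to the left.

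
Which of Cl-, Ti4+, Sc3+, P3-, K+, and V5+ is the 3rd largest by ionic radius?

Each ion has 18 electrons. The ranking follows nuclear charge in reverse — greater Z gives a smaller radius. V5+ (Z=23), Ti4+ (Z=22), Sc3+ (Z=21), K+ (Z=19), Cl- (Z=17), P3- (Z=15).
Full ascending order: V5+ < Ti4+ < Sc3+ < K+ < Cl- < P3-. Counting from the largest, position 3 is K+.

K+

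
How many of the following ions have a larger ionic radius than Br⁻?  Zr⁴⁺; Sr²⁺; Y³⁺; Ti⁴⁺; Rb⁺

Electron counts and nuclear charges: Ti⁴⁺ (Z=22, 18 e⁻), Zr⁴⁺ (Z=40, 36 e⁻), Y³⁺ (Z=39, 36 e⁻), Sr²⁺ (Z=38, 36 e⁻), Rb⁺ (Z=37, 36 e⁻), Br⁻ (Z=35, 36 e⁻). Ti⁴⁺ < Zr⁴⁺ (same group, period 4 vs 5); Zr⁴⁺ < Y³⁺ (isoelectronic, higher Z=40 is smaller); Y³⁺ < Sr²⁺ (both 36 e⁻, Z=39>38); Sr²⁺ < Rb⁺ (both 36 e⁻, Z=38>37); Rb⁺ < Br⁻ (isoelectronic, higher Z=37 is smaller).
Relative to Br⁻, the ions that are larger are none. So 0 are larger.

0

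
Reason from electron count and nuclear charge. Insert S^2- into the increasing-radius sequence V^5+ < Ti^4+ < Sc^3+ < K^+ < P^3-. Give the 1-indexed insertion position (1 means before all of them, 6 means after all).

Each ion has 18 electrons. The ranking follows nuclear charge in reverse — greater Z gives a smaller radius. V^5+ (Z=23), Ti^4+ (Z=22), Sc^3+ (Z=21), K^+ (Z=19), S^2- (Z=16), P^3- (Z=15).
The complete sequence is V^5+ < Ti^4+ < Sc^3+ < K^+ < S^2- < P^3-. S^2- sits at position 5.

5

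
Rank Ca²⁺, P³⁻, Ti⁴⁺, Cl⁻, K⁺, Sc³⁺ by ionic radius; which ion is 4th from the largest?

Each ion has 18 electrons. The ranking follows nuclear charge in reverse — greater Z gives a smaller radius. Ti⁴⁺ (Z=22), Sc³⁺ (Z=21), Ca²⁺ (Z=20), K⁺ (Z=19), Cl⁻ (Z=17), P³⁻ (Z=15).
That gives Ti⁴⁺ < Sc³⁺ < Ca²⁺ < K⁺ < Cl⁻ < P³⁻. From the largest end, number 4 is Ca²⁺.

Ca²⁺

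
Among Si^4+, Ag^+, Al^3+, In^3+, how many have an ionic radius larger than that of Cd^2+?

Work out protons and electrons: Si^4+ has 10 e⁻ (Z=14), Al^3+ has 10 e⁻ (Z=13), In^3+ has 46 e⁻ (Z=49), Cd^2+ has 46 e⁻ (Z=48), Ag^+ has 46 e⁻ (Z=47). Si^4+ < Al^3+ (isoelectronic, higher Z=14 is smaller); Al^3+ < In^3+ (same group, period 3 vs 5); In^3+ < Cd^2+ (isoelectronic, higher Z=49 is smaller); Cd^2+ < Ag^+ (both 46 e⁻, Z=48>47).
Placing each against Cd^2+: smaller — Si^4+, Al^3+, In^3+; larger — Ag^+. That's 1.

1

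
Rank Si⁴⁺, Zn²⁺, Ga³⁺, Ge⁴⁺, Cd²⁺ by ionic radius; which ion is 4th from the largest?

Electron counts and nuclear charges: Si⁴⁺: 10 e⁻, Z=14, Ge⁴⁺: 28 e⁻, Z=32, Ga³⁺: 28 e⁻, Z=31, Zn²⁺: 28 e⁻, Z=30, Cd²⁺: 46 e⁻, Z=48. Si⁴⁺ < Ge⁴⁺ (same group, period 3 vs 4); Ge⁴⁺ < Ga³⁺ (both 28 e⁻, Z=32>31); Ga³⁺ < Zn²⁺ (both 28 e⁻, Z=31>30); Zn²⁺ < Cd²⁺ (same group, 1 shell fewer).
That gives Si⁴⁺ < Ge⁴⁺ < Ga³⁺ < Zn²⁺ < Cd²⁺. From the largest end, number 4 is Ge⁴⁺.

Ge⁴⁺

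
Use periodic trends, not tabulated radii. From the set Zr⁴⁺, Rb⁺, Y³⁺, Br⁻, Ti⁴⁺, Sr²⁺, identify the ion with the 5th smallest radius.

Tabulating Z and e⁻: Ti⁴⁺ (Z=22, 18 e⁻), Zr⁴⁺ (Z=40, 36 e⁻), Y³⁺ (Z=39, 36 e⁻), Sr²⁺ (Z=38, 36 e⁻), Rb⁺ (Z=37, 36 e⁻), Br⁻ (Z=35, 36 e⁻). Ti⁴⁺ < Zr⁴⁺ (same group, 1 shell fewer); Zr⁴⁺ < Y³⁺ (both 36 e⁻, Z=40>39); Y³⁺ < Sr²⁺ (isoelectronic, higher Z=39 is smaller); Sr²⁺ < Rb⁺ (isoelectronic, higher Z=38 is smaller); Rb⁺ < Br⁻ (both 36 e⁻, Z=37>35).
Full ascending order: Ti⁴⁺ < Zr⁴⁺ < Y³⁺ < Sr²⁺ < Rb⁺ < Br⁻. Counting from the smallest, position 5 is Rb⁺.

Rb⁺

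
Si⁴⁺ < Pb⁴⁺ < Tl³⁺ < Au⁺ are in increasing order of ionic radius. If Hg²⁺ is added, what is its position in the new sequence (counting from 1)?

4

Work out protons and electrons: Si⁴⁺ (Z=14, 10 e⁻), Pb⁴⁺ (Z=82, 78 e⁻), Tl³⁺ (Z=81, 78 e⁻), Hg²⁺ (Z=80, 78 e⁻), Au⁺ (Z=79, 78 e⁻). Si⁴⁺ < Pb⁴⁺ (same group, period 3 vs 6); Pb⁴⁺ < Tl³⁺ (isoelectronic, higher Z=82 is smaller); Tl³⁺ < Hg²⁺ (both 78 e⁻, Z=81>80); Hg²⁺ < Au⁺ (both 78 e⁻, Z=80>79).
With Hg²⁺ included the full order is Si⁴⁺ < Pb⁴⁺ < Tl³⁺ < Hg²⁺ < Au⁺, so it takes position 4.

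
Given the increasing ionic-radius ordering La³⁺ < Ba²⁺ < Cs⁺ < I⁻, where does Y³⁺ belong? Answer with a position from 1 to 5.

Tabulating Z and e⁻: Y³⁺ has 36 e⁻ (Z=39), La³⁺ has 54 e⁻ (Z=57), Ba²⁺ has 54 e⁻ (Z=56), Cs⁺ has 54 e⁻ (Z=55), I⁻ has 54 e⁻ (Z=53). Y³⁺ < La³⁺ (same group, 1 shell fewer); La³⁺ < Ba²⁺ (isoelectronic, higher Z=57 is smaller); Ba²⁺ < Cs⁺ (both 54 e⁻, Z=56>55); Cs⁺ < I⁻ (isoelectronic, higher Z=55 is smaller).
The complete sequence is Y³⁺ < La³⁺ < Ba²⁺ < Cs⁺ < I⁻. Y³⁺ sits at position 1.

1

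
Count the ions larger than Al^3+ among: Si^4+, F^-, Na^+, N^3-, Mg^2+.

All of these have 10 electrons (isoelectronic). With the same electron cloud, the ion with the most protons pulls it in tightest. Nuclear charges: Si^4+ (Z=14), Al^3+ (Z=13), Mg^2+ (Z=12), Na^+ (Z=11), F^- (Z=9), N^3- (Z=7). Highest Z is smallest.
Relative to Al^3+, the ions that are larger are Mg^2+, Na^+, F^-, N^3-. That's 4.

4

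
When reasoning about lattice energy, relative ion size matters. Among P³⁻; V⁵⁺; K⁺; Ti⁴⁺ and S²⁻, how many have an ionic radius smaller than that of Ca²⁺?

Each ion has 18 electrons. The ranking follows nuclear charge in reverse — greater Z gives a smaller radius. V⁵⁺ (Z=23), Ti⁴⁺ (Z=22), Ca²⁺ (Z=20), K⁺ (Z=19), S²⁻ (Z=16), P³⁻ (Z=15).
Overall: V⁵⁺ < Ti⁴⁺ < Ca²⁺ < K⁺ < S²⁻ < P³⁻. Ca²⁺ has 2 below it and 3 above. That's 2.

2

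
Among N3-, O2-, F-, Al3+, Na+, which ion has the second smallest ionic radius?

Na+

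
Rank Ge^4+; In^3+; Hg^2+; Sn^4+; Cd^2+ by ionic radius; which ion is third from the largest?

In^3+

First list Z and electron count for each: Ge^4+ (Z=32, 28 e⁻), Sn^4+ (Z=50, 46 e⁻), In^3+ (Z=49, 46 e⁻), Cd^2+ (Z=48, 46 e⁻), Hg^2+ (Z=80, 78 e⁻). Ge^4+ < Sn^4+ (same group, period 4 vs 5); Sn^4+ < In^3+ (both 46 e⁻, Z=50>49); In^3+ < Cd^2+ (both 46 e⁻, Z=49>48); Cd^2+ < Hg^2+ (same group, 1 shell fewer).
That gives Ge^4+ < Sn^4+ < In^3+ < Cd^2+ < Hg^2+. From the largest end, number 3 is In^3+.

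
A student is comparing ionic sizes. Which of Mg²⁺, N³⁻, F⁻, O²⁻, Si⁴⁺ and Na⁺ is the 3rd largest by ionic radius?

Isoelectronic series (10 e⁻ each). Size is set by nuclear charge: more protons means a smaller ion. Si⁴⁺ (Z=14), Mg²⁺ (Z=12), Na⁺ (Z=11), F⁻ (Z=9), O²⁻ (Z=8), N³⁻ (Z=7).
Ordering: Si⁴⁺ < Mg²⁺ < Na⁺ < F⁻ < O²⁻ < N³⁻. The 3rd largest is F⁻.

F⁻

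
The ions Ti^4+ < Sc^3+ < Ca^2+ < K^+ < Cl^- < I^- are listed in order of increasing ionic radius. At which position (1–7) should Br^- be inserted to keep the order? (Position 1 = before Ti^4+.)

Work out protons and electrons: Ti^4+ has 18 e⁻ (Z=22), Sc^3+ has 18 e⁻ (Z=21), Ca^2+ has 18 e⁻ (Z=20), K^+ has 18 e⁻ (Z=19), Cl^- has 18 e⁻ (Z=17), Br^- has 36 e⁻ (Z=35), I^- has 54 e⁻ (Z=53). Ti^4+ < Sc^3+ (both 18 e⁻, Z=22>21); Sc^3+ < Ca^2+ (both 18 e⁻, Z=21>20); Ca^2+ < K^+ (isoelectronic, higher Z=20 is smaller); K^+ < Cl^- (both 18 e⁻, Z=19>17); Cl^- < Br^- (same group, 1 shell fewer); Br^- < I^- (same group, period 4 vs 5).
Merged order: Ti^4+ < Sc^3+ < Ca^2+ < K^+ < Cl^- < Br^- < I^- — Br^- is number 6.

6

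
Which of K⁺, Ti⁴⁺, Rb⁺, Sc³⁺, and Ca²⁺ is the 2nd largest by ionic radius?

K⁺

Ti⁴⁺ (Z=22, 18 e⁻), Sc³⁺ (Z=21, 18 e⁻), Ca²⁺ (Z=20, 18 e⁻), K⁺ (Z=19, 18 e⁻), Rb⁺ (Z=37, 36 e⁻). Ti⁴⁺ < Sc³⁺ (both 18 e⁻, Z=22>21); Sc³⁺ < Ca²⁺ (isoelectronic, higher Z=21 is smaller); Ca²⁺ < K⁺ (both 18 e⁻, Z=20>19); K⁺ < Rb⁺ (same group, 1 shell fewer).
Ordering: Ti⁴⁺ < Sc³⁺ < Ca²⁺ < K⁺ < Rb⁺. The 2nd largest is K⁺.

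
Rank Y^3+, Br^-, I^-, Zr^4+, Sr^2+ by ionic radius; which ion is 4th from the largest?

First list Z and electron count for each: Zr^4+ (Z=40, 36 e⁻), Y^3+ (Z=39, 36 e⁻), Sr^2+ (Z=38, 36 e⁻), Br^- (Z=35, 36 e⁻), I^- (Z=53, 54 e⁻). Zr^4+ < Y^3+ (both 36 e⁻, Z=40>39); Y^3+ < Sr^2+ (both 36 e⁻, Z=39>38); Sr^2+ < Br^- (both 36 e⁻, Z=38>35); Br^- < I^- (same group, 1 shell fewer).
That gives Zr^4+ < Y^3+ < Sr^2+ < Br^- < I^-. From the largest end, number 4 is Y^3+.

Y^3+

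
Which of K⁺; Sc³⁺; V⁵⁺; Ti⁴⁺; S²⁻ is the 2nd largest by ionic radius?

Each ion has 18 electrons. The ranking follows nuclear charge in reverse — greater Z gives a smaller radius. V⁵⁺ (Z=23), Ti⁴⁺ (Z=22), Sc³⁺ (Z=21), K⁺ (Z=19), S²⁻ (Z=16).
That gives V⁵⁺ < Ti⁴⁺ < Sc³⁺ < K⁺ < S²⁻. From the largest end, number 2 is K⁺.

K⁺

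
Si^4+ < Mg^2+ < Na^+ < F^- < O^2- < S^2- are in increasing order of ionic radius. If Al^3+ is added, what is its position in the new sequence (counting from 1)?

2

Tabulating Z and e⁻: Si^4+: 10 e⁻, Z=14, Al^3+: 10 e⁻, Z=13, Mg^2+: 10 e⁻, Z=12, Na^+: 10 e⁻, Z=11, F^-: 10 e⁻, Z=9, O^2-: 10 e⁻, Z=8, S^2-: 18 e⁻, Z=16. Si^4+ < Al^3+ (both 10 e⁻, Z=14>13); Al^3+ < Mg^2+ (both 10 e⁻, Z=13>12); Mg^2+ < Na^+ (isoelectronic, higher Z=12 is smaller); Na^+ < F^- (both 10 e⁻, Z=11>9); F^- < O^2- (isoelectronic, higher Z=9 is smaller); O^2- < S^2- (same group, 1 shell fewer).
Merged order: Si^4+ < Al^3+ < Mg^2+ < Na^+ < F^- < O^2- < S^2- — Al^3+ is number 2.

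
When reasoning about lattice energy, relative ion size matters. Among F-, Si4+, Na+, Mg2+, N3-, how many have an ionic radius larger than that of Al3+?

4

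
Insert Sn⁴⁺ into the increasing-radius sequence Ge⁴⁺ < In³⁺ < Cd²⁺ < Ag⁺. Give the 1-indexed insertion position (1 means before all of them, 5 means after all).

Electron counts and nuclear charges: Ge⁴⁺ has 28 e⁻ (Z=32), Sn⁴⁺ has 46 e⁻ (Z=50), In³⁺ has 46 e⁻ (Z=49), Cd²⁺ has 46 e⁻ (Z=48), Ag⁺ has 46 e⁻ (Z=47). Ge⁴⁺ < Sn⁴⁺ (same group, period 4 vs 5); Sn⁴⁺ < In³⁺ (isoelectronic, higher Z=50 is smaller); In³⁺ < Cd²⁺ (both 46 e⁻, Z=49>48); Cd²⁺ < Ag⁺ (both 46 e⁻, Z=48>47).
Merged order: Ge⁴⁺ < Sn⁴⁺ < In³⁺ < Cd²⁺ < Ag⁺ — Sn⁴⁺ is number 2.

2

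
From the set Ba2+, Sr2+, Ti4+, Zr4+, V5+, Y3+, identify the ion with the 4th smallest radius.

Y3+

First list Z and electron count for each: V5+ has 18 e⁻ (Z=23), Ti4+ has 18 e⁻ (Z=22), Zr4+ has 36 e⁻ (Z=40), Y3+ has 36 e⁻ (Z=39), Sr2+ has 36 e⁻ (Z=38), Ba2+ has 54 e⁻ (Z=56). V5+ < Ti4+ (isoelectronic, higher Z=23 is smaller); Ti4+ < Zr4+ (same group, 1 shell fewer); Zr4+ < Y3+ (both 36 e⁻, Z=40>39); Y3+ < Sr2+ (isoelectronic, higher Z=39 is smaller); Sr2+ < Ba2+ (same group, 1 shell fewer).
Ordering: V5+ < Ti4+ < Zr4+ < Y3+ < Sr2+ < Ba2+. The 4th smallest is Y3+.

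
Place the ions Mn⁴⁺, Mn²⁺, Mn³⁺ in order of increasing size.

Mn⁴⁺ < Mn³⁺ < Mn²⁺

These are all Mn ions. Removing more electrons (higher positive charge) pulls the remaining electrons in closer, so Mn⁴⁺ is smallest and Mn²⁺ is largest.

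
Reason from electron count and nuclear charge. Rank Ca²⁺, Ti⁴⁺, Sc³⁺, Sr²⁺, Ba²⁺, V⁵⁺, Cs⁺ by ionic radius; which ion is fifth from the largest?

V⁵⁺ has 18 e⁻ (Z=23), Ti⁴⁺ has 18 e⁻ (Z=22), Sc³⁺ has 18 e⁻ (Z=21), Ca²⁺ has 18 e⁻ (Z=20), Sr²⁺ has 36 e⁻ (Z=38), Ba²⁺ has 54 e⁻ (Z=56), Cs⁺ has 54 e⁻ (Z=55). V⁵⁺ < Ti⁴⁺ (both 18 e⁻, Z=23>22); Ti⁴⁺ < Sc³⁺ (both 18 e⁻, Z=22>21); Sc³⁺ < Ca²⁺ (both 18 e⁻, Z=21>20); Ca²⁺ < Sr²⁺ (same group, period 4 vs 5); Sr²⁺ < Ba²⁺ (same group, 1 shell fewer); Ba²⁺ < Cs⁺ (both 54 e⁻, Z=56>55).
Ordering: V⁵⁺ < Ti⁴⁺ < Sc³⁺ < Ca²⁺ < Sr²⁺ < Ba²⁺ < Cs⁺. The fifth largest is Sc³⁺.

Sc³⁺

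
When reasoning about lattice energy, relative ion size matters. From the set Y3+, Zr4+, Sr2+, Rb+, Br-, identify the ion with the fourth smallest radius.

Rb+

Each ion has 36 electrons. The ranking follows nuclear charge in reverse — greater Z gives a smaller radius. Zr4+ (Z=40), Y3+ (Z=39), Sr2+ (Z=38), Rb+ (Z=37), Br- (Z=35).
Ordering: Zr4+ < Y3+ < Sr2+ < Rb+ < Br-. The fourth smallest is Rb+.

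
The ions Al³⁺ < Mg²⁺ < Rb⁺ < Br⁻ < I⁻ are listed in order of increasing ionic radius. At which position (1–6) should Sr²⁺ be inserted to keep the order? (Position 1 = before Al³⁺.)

3

Al³⁺ (Z=13, 10 e⁻), Mg²⁺ (Z=12, 10 e⁻), Sr²⁺ (Z=38, 36 e⁻), Rb⁺ (Z=37, 36 e⁻), Br⁻ (Z=35, 36 e⁻), I⁻ (Z=53, 54 e⁻). Al³⁺ < Mg²⁺ (both 10 e⁻, Z=13>12); Mg²⁺ < Sr²⁺ (same group, 2 shells fewer); Sr²⁺ < Rb⁺ (both 36 e⁻, Z=38>37); Rb⁺ < Br⁻ (isoelectronic, higher Z=37 is smaller); Br⁻ < I⁻ (same group, 1 shell fewer).
Putting Sr²⁺ in gives Al³⁺ < Mg²⁺ < Sr²⁺ < Rb⁺ < Br⁻ < I⁻; it lands at slot 3.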